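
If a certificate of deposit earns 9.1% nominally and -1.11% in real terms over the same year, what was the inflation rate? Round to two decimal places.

10.32%

From (1+r_nom) = (1+r_real)(1+π), we get 1+π = (1 + 9.1%)/(1 − 1.11%) = 1.091/0.9889 ≈ 1.10325.
So π ≈ 10.3246%.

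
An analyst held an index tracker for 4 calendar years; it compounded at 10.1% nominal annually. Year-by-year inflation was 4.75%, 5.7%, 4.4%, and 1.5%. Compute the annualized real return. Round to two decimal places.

Cumulative inflation factor: 1.0475 × 1.057 × 1.044 × 1.015 ≈ 1.17326.
Nominal growth factor: 1.46943. Real growth factor = 1.46943 / 1.17326 ≈ 1.25243.
Annualized: 1.25243^(1/4) − 1 ≈ 0.05788.

5.79%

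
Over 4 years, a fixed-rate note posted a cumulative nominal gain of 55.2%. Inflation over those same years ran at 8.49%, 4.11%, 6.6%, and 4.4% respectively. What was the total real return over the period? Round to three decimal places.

23.467%

Cumulative inflation factor: 1.0849 × 1.0411 × 1.066 × 1.044 ≈ 1.25701.
Nominal growth factor: 1.55200. Real growth factor = 1.55200 / 1.25701 ≈ 1.23467.
Total real return ≈ 23.4673%.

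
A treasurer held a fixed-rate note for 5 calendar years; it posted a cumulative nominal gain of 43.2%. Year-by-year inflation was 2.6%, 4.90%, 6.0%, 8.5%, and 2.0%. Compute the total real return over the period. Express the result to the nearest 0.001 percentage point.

13.419%

Cumulative inflation factor: 1.026 × 1.0490 × 1.060 × 1.085 × 1.020 ≈ 1.26258.
Nominal growth factor: 1.43200. Real growth factor = 1.43200 / 1.26258 ≈ 1.13419.
Total real return ≈ 13.4186%.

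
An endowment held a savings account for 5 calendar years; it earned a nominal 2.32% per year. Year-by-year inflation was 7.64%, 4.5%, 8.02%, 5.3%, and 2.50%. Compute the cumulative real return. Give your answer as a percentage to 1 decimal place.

-14.5%

Cumulative inflation factor: 1.0764 × 1.045 × 1.0802 × 1.053 × 1.0250 ≈ 1.31143.
Nominal growth factor: 1.12151. Real growth factor = 1.12151 / 1.31143 ≈ 0.85518.
Total real return ≈ -14.4822%.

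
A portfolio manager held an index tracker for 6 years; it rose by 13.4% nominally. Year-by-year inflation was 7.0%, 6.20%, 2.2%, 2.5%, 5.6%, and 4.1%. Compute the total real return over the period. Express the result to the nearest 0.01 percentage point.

Cumulative inflation factor: 1.070 × 1.0620 × 1.022 × 1.025 × 1.056 × 1.041 ≈ 1.30857.
Nominal growth factor: 1.13400. Real growth factor = 1.13400 / 1.30857 ≈ 0.86659.
Total real return ≈ -13.3407%.

-13.34%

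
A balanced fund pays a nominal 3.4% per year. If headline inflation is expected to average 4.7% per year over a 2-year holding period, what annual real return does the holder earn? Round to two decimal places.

With constant rates the annual real return is the same each year: (1+3.4%)/(1+4.7%) − 1 = -0.01242.

-1.24%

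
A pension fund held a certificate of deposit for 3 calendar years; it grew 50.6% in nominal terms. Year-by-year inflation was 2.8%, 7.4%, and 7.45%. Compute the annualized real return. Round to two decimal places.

8.28%

Cumulative inflation factor: 1.028 × 1.074 × 1.0745 ≈ 1.18633.
Nominal growth factor: 1.50600. Real growth factor = 1.50600 / 1.18633 ≈ 1.26947.
Annualized: 1.26947^(1/3) − 1 ≈ 0.08278.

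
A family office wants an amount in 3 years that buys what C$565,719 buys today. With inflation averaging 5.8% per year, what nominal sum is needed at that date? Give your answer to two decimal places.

C$669,973.72

Cumulative price-level factor: (1+5.8%)^3 = 1.184287112.
Multiplying C$565,719 by the price-level factor gives the future nominal sum.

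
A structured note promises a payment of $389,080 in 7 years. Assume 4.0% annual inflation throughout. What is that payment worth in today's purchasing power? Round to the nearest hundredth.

Price-level factor over 7 years: (1 + 4.0%)^7 ≈ 1.3159317792.
Purchasing power today: $389,080 divided by that factor.

$295,668.82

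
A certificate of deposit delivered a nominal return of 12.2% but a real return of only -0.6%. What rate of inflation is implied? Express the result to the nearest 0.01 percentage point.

From (1+r_nom) = (1+r_real)(1+π), we get 1+π = (1 + 12.2%)/(1 − 0.6%) = 1.122/0.994 ≈ 1.12877.
So π ≈ 12.8773%.

12.88%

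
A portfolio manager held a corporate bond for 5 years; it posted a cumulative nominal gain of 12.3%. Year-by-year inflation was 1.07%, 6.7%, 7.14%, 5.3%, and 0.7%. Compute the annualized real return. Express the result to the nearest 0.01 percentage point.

-1.73%

Cumulative inflation factor: 1.0107 × 1.067 × 1.0714 × 1.053 × 1.007 ≈ 1.22517.
Nominal growth factor: 1.12300. Real growth factor = 1.12300 / 1.22517 ≈ 0.91661.
Annualized: 0.91661^(1/5) − 1 ≈ -0.01726.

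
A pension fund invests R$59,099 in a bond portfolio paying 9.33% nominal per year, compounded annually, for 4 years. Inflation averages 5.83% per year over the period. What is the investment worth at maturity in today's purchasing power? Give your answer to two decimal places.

R$67,313.53

Nominal value at maturity: R$59,099 × (1 + 9.33%)^4 ≈ R$84,437.92.
Price-level factor over 4 years: (1 + 5.83%)^4 ≈ 1.2543975136.
Dividing the nominal maturity value by the price-level factor gives the value in today's money.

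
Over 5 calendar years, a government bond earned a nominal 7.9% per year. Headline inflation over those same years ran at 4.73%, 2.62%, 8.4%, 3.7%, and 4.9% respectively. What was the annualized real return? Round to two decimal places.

Cumulative inflation factor: 1.0473 × 1.0262 × 1.084 × 1.037 × 1.049 ≈ 1.26732.
Nominal growth factor: 1.46254. Real growth factor = 1.46254 / 1.26732 ≈ 1.15404.
Annualized: 1.15404^(1/5) − 1 ≈ 0.02907.

2.91%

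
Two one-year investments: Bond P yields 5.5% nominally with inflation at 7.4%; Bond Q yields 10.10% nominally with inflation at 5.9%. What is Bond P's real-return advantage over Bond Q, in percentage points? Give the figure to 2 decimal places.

-5.74

Bond P real return: 1.055/1.074 − 1 = -1.769%.
Bond Q real return: 1.1010/1.059 − 1 = 3.966%.
Difference: -1.769 − 3.966 = -5.735 pp.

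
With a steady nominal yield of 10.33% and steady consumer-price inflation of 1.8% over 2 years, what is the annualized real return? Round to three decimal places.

With constant rates the annual real return is the same each year: (1+10.33%)/(1+1.8%) − 1 = 0.08379.

8.379%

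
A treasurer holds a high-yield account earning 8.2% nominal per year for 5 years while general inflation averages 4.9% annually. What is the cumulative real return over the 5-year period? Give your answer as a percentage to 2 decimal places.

16.75%

The annual real rate is (1+8.2%)/(1+4.9%) − 1 = 3.1459%.
Compounded over 5 years: (1 + 0.031459)^5 − 1 ≈ 0.16751.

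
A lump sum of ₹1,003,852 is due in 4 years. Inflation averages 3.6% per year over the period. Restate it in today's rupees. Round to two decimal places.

₹871,426.31

Price-level factor over 4 years: (1 + 3.6%)^4 ≈ 1.1519643036.
Purchasing power today: ₹1,003,852 divided by that factor.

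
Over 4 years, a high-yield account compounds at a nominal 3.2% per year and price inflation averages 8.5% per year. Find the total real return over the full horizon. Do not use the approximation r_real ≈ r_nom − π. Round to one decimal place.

The annual real rate is (1+3.2%)/(1+8.5%) − 1 = -4.8848%.
Compounded over 4 years: (1 + -0.048848)^4 − 1 ≈ -0.18154.

-18.2%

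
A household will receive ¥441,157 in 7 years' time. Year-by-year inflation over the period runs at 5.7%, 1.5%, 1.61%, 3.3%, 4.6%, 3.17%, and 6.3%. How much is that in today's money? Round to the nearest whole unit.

¥341,505

Price-level factor over 7 years: 1.057 × 1.015 × 1.0161 × 1.033 × 1.046 × 1.0317 × 1.063 ≈ 1.2918026825.
Purchasing power today: ¥441,157 divided by that factor.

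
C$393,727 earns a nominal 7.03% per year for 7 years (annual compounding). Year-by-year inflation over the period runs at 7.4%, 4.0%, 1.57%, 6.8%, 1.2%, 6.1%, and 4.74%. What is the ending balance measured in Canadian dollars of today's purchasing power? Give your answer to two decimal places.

Nominal value at maturity: C$393,727 × (1 + 7.03%)^7 ≈ C$633,481.41.
Price-level factor over 7 years: 1.074 × 1.040 × 1.0157 × 1.068 × 1.012 × 1.061 × 1.0474 ≈ 1.3626452033.
Dividing the nominal maturity value by the price-level factor gives the value in today's money.

C$464,890.94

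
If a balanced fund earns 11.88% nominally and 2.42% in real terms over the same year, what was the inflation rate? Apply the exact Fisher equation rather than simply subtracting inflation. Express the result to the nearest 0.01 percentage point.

9.24%

From (1+r_nom) = (1+r_real)(1+π), we get 1+π = (1 + 11.88%)/(1 + 2.42%) = 1.1188/1.0242 ≈ 1.09236.
So π ≈ 9.2365%.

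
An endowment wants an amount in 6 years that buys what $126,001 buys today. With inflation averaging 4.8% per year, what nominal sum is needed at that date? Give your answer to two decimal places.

$166,932.80

Cumulative price-level factor: (1+4.8%)^6 ≈ 1.3248530073.
The nominal amount required is $126,001 scaled up by that factor.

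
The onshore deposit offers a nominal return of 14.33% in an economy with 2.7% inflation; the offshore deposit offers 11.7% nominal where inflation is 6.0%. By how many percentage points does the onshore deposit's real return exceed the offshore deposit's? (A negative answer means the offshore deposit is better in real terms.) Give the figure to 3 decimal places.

5.947

The onshore deposit real return: 1.1433/1.027 − 1 = 11.3242%.
The offshore deposit real return: 1.117/1.060 − 1 = 5.3774%.
Difference: 11.3242 − 5.3774 = 5.9468 pp.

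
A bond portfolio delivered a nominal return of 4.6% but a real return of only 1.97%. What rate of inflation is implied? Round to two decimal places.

From (1+r_nom) = (1+r_real)(1+π), we get 1+π = (1 + 4.6%)/(1 + 1.97%) = 1.046/1.0197 ≈ 1.02579.
So π ≈ 2.5792%.

2.58%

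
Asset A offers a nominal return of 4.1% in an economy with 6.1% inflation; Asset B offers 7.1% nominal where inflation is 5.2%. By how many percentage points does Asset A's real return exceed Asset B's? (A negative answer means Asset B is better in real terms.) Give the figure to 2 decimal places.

-3.69

Asset A real return: 1.041/1.061 − 1 = -1.885%.
Asset B real return: 1.071/1.052 − 1 = 1.806%.
Difference: -1.885 − 1.806 = -3.691 pp.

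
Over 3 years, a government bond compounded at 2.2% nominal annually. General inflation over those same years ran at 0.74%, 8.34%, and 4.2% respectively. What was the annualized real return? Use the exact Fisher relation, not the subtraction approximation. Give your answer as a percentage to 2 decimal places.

Cumulative inflation factor: 1.0074 × 1.0834 × 1.042 ≈ 1.13726.
Nominal growth factor: 1.06746. Real growth factor = 1.06746 / 1.13726 ≈ 0.93863.
Annualized: 0.93863^(1/3) − 1 ≈ -0.02089.

-2.09%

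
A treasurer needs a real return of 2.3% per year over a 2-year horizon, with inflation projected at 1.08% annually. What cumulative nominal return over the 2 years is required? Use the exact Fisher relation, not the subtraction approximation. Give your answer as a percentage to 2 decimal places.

Required annual nominal rate: (1+2.3%)(1+1.08%) − 1 = 3.40484%.
Cumulative over 2 years: (1 + 0.0340484)^2 − 1 ≈ 0.06926.

6.93%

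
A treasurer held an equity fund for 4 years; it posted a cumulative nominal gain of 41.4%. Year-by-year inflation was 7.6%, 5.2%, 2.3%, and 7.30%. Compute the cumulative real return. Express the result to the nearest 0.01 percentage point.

13.80%

Cumulative inflation factor: 1.076 × 1.052 × 1.023 × 1.0730 ≈ 1.24252.
Nominal growth factor: 1.41400. Real growth factor = 1.41400 / 1.24252 ≈ 1.13801.
Total real return ≈ 13.8010%.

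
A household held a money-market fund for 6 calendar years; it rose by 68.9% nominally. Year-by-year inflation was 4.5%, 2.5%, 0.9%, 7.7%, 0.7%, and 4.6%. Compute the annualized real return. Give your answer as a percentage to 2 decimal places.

5.48%

Cumulative inflation factor: 1.045 × 1.025 × 1.009 × 1.077 × 1.007 × 1.046 ≈ 1.22605.
Nominal growth factor: 1.68900. Real growth factor = 1.68900 / 1.22605 ≈ 1.37759.
Annualized: 1.37759^(1/6) − 1 ≈ 0.05484.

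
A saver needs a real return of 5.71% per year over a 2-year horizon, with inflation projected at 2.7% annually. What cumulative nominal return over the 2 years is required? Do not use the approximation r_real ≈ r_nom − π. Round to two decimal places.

Required annual nominal rate: (1+5.71%)(1+2.7%) − 1 = 8.56417%.
Cumulative over 2 years: (1 + 0.0856417)^2 − 1 ≈ 0.17862.

17.86%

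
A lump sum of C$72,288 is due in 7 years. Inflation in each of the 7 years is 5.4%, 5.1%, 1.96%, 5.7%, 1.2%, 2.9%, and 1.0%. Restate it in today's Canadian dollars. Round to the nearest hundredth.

Price-level factor over 7 years: 1.054 × 1.051 × 1.0196 × 1.057 × 1.012 × 1.029 × 1.010 ≈ 1.2556407512.
Purchasing power today: C$72,288 divided by that factor.

C$57,570.61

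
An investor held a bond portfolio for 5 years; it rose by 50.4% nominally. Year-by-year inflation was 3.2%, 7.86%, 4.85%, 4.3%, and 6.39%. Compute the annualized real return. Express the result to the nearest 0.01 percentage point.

3.04%

Cumulative inflation factor: 1.032 × 1.0786 × 1.0485 × 1.043 × 1.0639 ≈ 1.29507.
Nominal growth factor: 1.50400. Real growth factor = 1.50400 / 1.29507 ≈ 1.16133.
Annualized: 1.16133^(1/5) − 1 ≈ 0.03036.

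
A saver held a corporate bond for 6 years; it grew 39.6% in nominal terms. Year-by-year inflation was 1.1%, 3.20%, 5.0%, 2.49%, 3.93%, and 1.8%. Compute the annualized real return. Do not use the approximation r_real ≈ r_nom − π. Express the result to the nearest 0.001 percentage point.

2.727%

Cumulative inflation factor: 1.011 × 1.0320 × 1.050 × 1.0249 × 1.0393 × 1.018 ≈ 1.18793.
Nominal growth factor: 1.39600. Real growth factor = 1.39600 / 1.18793 ≈ 1.17515.
Annualized: 1.17515^(1/6) − 1 ≈ 0.02727.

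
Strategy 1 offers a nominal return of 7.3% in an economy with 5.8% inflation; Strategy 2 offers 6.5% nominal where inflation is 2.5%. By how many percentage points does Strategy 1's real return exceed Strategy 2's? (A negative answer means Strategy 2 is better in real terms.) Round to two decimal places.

Strategy 1 real return: 1.073/1.058 − 1 = 1.418%.
Strategy 2 real return: 1.065/1.025 − 1 = 3.902%.
Difference: 1.418 − 3.902 = -2.484 pp.

-2.48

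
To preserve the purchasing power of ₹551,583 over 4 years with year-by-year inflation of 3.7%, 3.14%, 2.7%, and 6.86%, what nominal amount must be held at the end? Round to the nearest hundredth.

₹647,444.24

Cumulative price-level factor: 1.037 × 1.0314 × 1.027 × 1.0686 ≈ 1.1737929504.
Multiplying ₹551,583 by the price-level factor gives the future nominal sum.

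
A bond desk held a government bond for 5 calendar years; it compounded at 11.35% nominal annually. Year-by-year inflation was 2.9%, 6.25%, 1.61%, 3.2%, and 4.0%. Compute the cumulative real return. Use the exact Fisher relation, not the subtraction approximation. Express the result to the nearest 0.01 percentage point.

Cumulative inflation factor: 1.029 × 1.0625 × 1.0161 × 1.032 × 1.040 ≈ 1.19232.
Nominal growth factor: 1.71179. Real growth factor = 1.71179 / 1.19232 ≈ 1.43568.
Total real return ≈ 43.5679%.

43.57%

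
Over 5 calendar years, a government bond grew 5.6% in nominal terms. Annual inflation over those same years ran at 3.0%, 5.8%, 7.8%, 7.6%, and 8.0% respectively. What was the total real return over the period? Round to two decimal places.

Cumulative inflation factor: 1.030 × 1.058 × 1.078 × 1.076 × 1.080 ≈ 1.36514.
Nominal growth factor: 1.05600. Real growth factor = 1.05600 / 1.36514 ≈ 0.77355.
Total real return ≈ -22.6454%.

-22.65%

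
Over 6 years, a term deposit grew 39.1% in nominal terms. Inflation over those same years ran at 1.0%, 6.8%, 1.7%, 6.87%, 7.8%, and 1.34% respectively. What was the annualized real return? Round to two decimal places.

Cumulative inflation factor: 1.010 × 1.068 × 1.017 × 1.0687 × 1.078 × 1.0134 ≈ 1.28076.
Nominal growth factor: 1.39100. Real growth factor = 1.39100 / 1.28076 ≈ 1.08607.
Annualized: 1.08607^(1/6) − 1 ≈ 0.01386.

1.39%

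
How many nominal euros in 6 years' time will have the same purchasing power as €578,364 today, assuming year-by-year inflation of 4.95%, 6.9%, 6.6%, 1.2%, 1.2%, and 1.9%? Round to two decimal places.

Cumulative price-level factor: 1.0495 × 1.069 × 1.066 × 1.012 × 1.012 × 1.019 ≈ 1.2481091350.
The nominal amount required is €578,364 scaled up by that factor.

€721,861.39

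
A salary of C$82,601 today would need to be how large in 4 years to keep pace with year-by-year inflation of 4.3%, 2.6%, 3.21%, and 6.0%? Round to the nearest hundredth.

Cumulative price-level factor: 1.043 × 1.026 × 1.0321 × 1.060 ≈ 1.1707369151.
The nominal amount required is C$82,601 scaled up by that factor.

C$96,704.04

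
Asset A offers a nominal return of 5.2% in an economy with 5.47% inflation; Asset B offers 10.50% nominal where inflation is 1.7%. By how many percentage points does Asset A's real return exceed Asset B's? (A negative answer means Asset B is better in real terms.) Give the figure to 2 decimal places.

Asset A real return: 1.052/1.0547 − 1 = -0.256%.
Asset B real return: 1.1050/1.017 − 1 = 8.653%.
Difference: -0.256 − 8.653 = -8.909 pp.

-8.91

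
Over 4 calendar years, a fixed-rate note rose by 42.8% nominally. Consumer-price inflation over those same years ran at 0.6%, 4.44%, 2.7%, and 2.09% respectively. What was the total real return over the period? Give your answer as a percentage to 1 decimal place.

Cumulative inflation factor: 1.006 × 1.0444 × 1.027 × 1.0209 ≈ 1.10159.
Nominal growth factor: 1.42800. Real growth factor = 1.42800 / 1.10159 ≈ 1.29631.
Total real return ≈ 29.6313%.

29.6%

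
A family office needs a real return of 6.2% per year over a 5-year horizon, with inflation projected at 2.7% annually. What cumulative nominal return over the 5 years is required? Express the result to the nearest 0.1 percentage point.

54.3%

Required annual nominal rate: (1+6.2%)(1+2.7%) − 1 = 9.0674%.
Cumulative over 5 years: (1 + 0.090674)^5 − 1 ≈ 0.54339.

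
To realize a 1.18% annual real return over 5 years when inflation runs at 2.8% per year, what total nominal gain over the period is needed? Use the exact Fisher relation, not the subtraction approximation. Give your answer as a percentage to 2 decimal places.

21.74%

Required annual nominal rate: (1+1.18%)(1+2.8%) − 1 = 4.01304%.
Cumulative over 5 years: (1 + 0.0401304)^5 − 1 ≈ 0.21742.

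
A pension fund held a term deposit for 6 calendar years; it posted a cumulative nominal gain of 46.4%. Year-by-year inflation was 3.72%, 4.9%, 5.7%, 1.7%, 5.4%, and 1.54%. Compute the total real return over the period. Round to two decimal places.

16.96%

Cumulative inflation factor: 1.0372 × 1.049 × 1.057 × 1.017 × 1.054 × 1.0154 ≈ 1.25173.
Nominal growth factor: 1.46400. Real growth factor = 1.46400 / 1.25173 ≈ 1.16958.
Total real return ≈ 16.9578%.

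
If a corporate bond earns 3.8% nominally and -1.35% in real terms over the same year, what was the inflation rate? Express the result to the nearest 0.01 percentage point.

5.22%

From (1+r_nom) = (1+r_real)(1+π), we get 1+π = (1 + 3.8%)/(1 − 1.35%) = 1.038/0.9865 ≈ 1.05220.
So π ≈ 5.2205%.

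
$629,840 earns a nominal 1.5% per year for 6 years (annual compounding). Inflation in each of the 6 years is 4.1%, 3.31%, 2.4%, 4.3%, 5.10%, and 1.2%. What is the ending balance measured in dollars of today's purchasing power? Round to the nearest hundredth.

$563,723.20

Nominal value at maturity: $629,840 × (1 + 1.5%)^6 ≈ $688,694.31.
Price-level factor over 6 years: 1.041 × 1.0331 × 1.024 × 1.043 × 1.0510 × 1.012 ≈ 1.2216887781.
The maturity value deflated by that factor is the answer in today's purchasing power.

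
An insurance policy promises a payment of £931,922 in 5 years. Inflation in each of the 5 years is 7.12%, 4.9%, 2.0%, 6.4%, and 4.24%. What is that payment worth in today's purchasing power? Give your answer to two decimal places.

Price-level factor over 5 years: 1.0712 × 1.049 × 1.020 × 1.064 × 1.0424 ≈ 1.2712245009.
Purchasing power today: £931,922 divided by that factor.

£733,090.02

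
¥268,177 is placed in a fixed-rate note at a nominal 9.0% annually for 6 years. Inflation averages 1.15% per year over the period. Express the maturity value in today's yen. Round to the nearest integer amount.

Nominal value at maturity: ¥268,177 × (1 + 9.0%)^6 ≈ ¥449,760.
Price-level factor over 6 years: (1 + 1.15%)^6 ≈ 1.0710144311.
Dividing the nominal maturity value by the price-level factor gives the value in today's money.

¥419,938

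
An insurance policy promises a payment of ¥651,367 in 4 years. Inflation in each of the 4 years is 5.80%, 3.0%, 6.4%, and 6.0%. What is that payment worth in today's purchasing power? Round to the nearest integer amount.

Price-level factor over 4 years: 1.0580 × 1.030 × 1.064 × 1.060 = 1.2290523616.
Purchasing power today: ¥651,367 divided by that factor.

¥529,975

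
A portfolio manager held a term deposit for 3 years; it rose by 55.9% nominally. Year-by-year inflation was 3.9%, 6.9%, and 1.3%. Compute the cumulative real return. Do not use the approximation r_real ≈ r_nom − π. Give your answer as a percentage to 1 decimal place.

Cumulative inflation factor: 1.039 × 1.069 × 1.013 ≈ 1.12513.
Nominal growth factor: 1.55900. Real growth factor = 1.55900 / 1.12513 ≈ 1.38562.
Total real return ≈ 38.5618%.

38.6%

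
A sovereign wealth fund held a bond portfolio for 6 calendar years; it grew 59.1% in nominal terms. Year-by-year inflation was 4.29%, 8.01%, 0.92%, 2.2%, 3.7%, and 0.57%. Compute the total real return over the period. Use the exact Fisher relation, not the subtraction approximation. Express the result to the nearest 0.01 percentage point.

Cumulative inflation factor: 1.0429 × 1.0801 × 1.0092 × 1.022 × 1.037 × 1.0057 ≈ 1.21166.
Nominal growth factor: 1.59100. Real growth factor = 1.59100 / 1.21166 ≈ 1.31307.
Total real return ≈ 31.3071%.

31.31%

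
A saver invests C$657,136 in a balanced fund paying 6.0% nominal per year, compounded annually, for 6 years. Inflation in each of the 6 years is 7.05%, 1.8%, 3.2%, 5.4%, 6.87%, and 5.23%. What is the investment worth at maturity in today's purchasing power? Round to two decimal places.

C$699,262.62

Nominal value at maturity: C$657,136 × (1 + 6.0%)^6 ≈ C$932,159.98.
Price-level factor over 6 years: 1.0705 × 1.018 × 1.032 × 1.054 × 1.0687 × 1.0523 ≈ 1.3330613520.
Dividing the nominal maturity value by the price-level factor gives the value in today's money.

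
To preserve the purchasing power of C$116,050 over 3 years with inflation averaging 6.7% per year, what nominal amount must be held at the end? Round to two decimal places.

Cumulative price-level factor: (1+6.7%)^3 = 1.214767763.
Multiplying C$116,050 by the price-level factor gives the future nominal sum.

C$140,973.80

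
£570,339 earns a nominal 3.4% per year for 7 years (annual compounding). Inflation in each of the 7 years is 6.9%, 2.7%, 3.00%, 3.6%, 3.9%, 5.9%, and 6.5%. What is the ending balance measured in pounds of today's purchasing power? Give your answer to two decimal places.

Nominal value at maturity: £570,339 × (1 + 3.4%)^7 ≈ £720,737.04.
Price-level factor over 7 years: 1.069 × 1.027 × 1.0300 × 1.036 × 1.039 × 1.059 × 1.065 ≈ 1.3727967564.
The maturity value deflated by that factor is the answer in today's purchasing power.

£525,013.65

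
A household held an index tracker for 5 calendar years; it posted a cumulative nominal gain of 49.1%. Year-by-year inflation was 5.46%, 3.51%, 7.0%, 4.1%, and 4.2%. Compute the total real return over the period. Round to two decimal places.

17.68%

Cumulative inflation factor: 1.0546 × 1.0351 × 1.070 × 1.041 × 1.042 ≈ 1.26699.
Nominal growth factor: 1.49100. Real growth factor = 1.49100 / 1.26699 ≈ 1.17681.
Total real return ≈ 17.6807%.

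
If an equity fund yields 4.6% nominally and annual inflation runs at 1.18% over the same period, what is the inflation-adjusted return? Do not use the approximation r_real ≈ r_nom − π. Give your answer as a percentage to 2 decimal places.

Real return via the Fisher equation: (1 + 4.6%)/(1 + 1.18%) − 1 = 1.046/1.0118 − 1 ≈ 0.03380.

3.38%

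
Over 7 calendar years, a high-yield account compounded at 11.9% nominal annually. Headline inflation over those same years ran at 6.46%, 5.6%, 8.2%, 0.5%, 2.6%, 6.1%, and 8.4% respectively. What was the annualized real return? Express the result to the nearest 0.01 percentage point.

6.19%

Cumulative inflation factor: 1.0646 × 1.056 × 1.082 × 1.005 × 1.026 × 1.061 × 1.084 ≈ 1.44257.
Nominal growth factor: 2.19690. Real growth factor = 2.19690 / 1.44257 ≈ 1.52291.
Annualized: 1.52291^(1/7) − 1 ≈ 0.06193.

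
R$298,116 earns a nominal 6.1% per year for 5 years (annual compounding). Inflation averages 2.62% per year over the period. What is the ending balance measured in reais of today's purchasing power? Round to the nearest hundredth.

R$352,210.38

Nominal value at maturity: R$298,116 × (1 + 6.1%)^5 ≈ R$400,831.83.
Price-level factor over 5 years: (1 + 2.62%)^5 ≈ 1.1380466156.
Dividing the nominal maturity value by the price-level factor gives the value in today's money.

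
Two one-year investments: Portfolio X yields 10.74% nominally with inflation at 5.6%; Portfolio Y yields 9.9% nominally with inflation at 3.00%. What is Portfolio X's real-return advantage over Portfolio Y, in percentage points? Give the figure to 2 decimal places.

-1.83

Portfolio X real return: 1.1074/1.056 − 1 = 4.867%.
Portfolio Y real return: 1.099/1.0300 − 1 = 6.699%.
Difference: 4.867 − 6.699 = -1.832 pp.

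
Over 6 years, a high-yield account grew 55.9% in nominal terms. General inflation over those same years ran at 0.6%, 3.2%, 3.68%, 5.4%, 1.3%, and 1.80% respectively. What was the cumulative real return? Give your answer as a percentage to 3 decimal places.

33.253%

Cumulative inflation factor: 1.006 × 1.032 × 1.0368 × 1.054 × 1.013 × 1.0180 ≈ 1.16996.
Nominal growth factor: 1.55900. Real growth factor = 1.55900 / 1.16996 ≈ 1.33253.
Total real return ≈ 33.2526%.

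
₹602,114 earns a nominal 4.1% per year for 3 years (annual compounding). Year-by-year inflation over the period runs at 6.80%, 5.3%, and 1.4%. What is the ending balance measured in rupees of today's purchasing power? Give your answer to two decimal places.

Nominal value at maturity: ₹602,114 × (1 + 4.1%)^3 ≈ ₹679,251.98.
Price-level factor over 3 years: 1.0680 × 1.053 × 1.014 = 1.140348456.
Dividing the nominal maturity value by the price-level factor gives the value in today's money.

₹595,653.00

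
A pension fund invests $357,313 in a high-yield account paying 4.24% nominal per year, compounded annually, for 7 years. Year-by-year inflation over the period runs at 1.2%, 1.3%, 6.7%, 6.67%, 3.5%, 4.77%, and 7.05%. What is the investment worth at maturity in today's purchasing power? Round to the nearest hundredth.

Nominal value at maturity: $357,313 × (1 + 4.24%)^7 ≈ $477,847.85.
Price-level factor over 7 years: 1.012 × 1.013 × 1.067 × 1.0667 × 1.035 × 1.0477 × 1.0705 ≈ 1.3544427027.
Dividing the nominal maturity value by the price-level factor gives the value in today's money.

$352,800.34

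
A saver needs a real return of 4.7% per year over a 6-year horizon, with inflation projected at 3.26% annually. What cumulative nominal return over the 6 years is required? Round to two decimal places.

Required annual nominal rate: (1+4.7%)(1+3.26%) − 1 = 8.11322%.
Cumulative over 6 years: (1 + 0.0811322)^6 − 1 ≈ 0.59688.

59.69%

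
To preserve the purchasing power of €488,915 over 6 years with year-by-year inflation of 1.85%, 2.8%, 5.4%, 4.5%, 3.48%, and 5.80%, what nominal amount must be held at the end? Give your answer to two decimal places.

Cumulative price-level factor: 1.0185 × 1.028 × 1.054 × 1.045 × 1.0348 × 1.0580 ≈ 1.2625632299.
The nominal amount required is €488,915 scaled up by that factor.

€617,286.10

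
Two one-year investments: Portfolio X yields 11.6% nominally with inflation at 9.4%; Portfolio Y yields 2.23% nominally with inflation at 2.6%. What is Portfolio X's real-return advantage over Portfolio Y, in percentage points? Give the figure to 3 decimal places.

Portfolio X real return: 1.116/1.094 − 1 = 2.0110%.
Portfolio Y real return: 1.0223/1.026 − 1 = -0.3606%.
Difference: 2.0110 − (-0.3606) = 2.3716 pp.

2.372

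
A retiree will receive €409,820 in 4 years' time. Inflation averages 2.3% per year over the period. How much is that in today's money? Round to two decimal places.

€374,188.65

Price-level factor over 4 years: (1 + 2.3%)^4 ≈ 1.0952229478.
Purchasing power today: €409,820 divided by that factor.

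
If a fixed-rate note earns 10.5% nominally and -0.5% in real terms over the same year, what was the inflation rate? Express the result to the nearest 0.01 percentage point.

From (1+r_nom) = (1+r_real)(1+π), we get 1+π = (1 + 10.5%)/(1 − 0.5%) = 1.105/0.995 ≈ 1.11055.
So π ≈ 11.0553%.

11.06%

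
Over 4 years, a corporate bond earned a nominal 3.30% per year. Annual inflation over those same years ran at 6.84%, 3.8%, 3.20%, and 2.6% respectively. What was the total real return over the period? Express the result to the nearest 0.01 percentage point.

Cumulative inflation factor: 1.0684 × 1.038 × 1.0320 × 1.026 ≈ 1.17424.
Nominal growth factor: 1.13868. Real growth factor = 1.13868 / 1.17424 ≈ 0.96971.
Total real return ≈ -3.0287%.

-3.03%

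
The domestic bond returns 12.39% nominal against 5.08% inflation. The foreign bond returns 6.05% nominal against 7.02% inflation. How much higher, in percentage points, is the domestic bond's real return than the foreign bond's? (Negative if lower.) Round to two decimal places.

7.86

The domestic bond real return: 1.1239/1.0508 − 1 = 6.957%.
The foreign bond real return: 1.0605/1.0702 − 1 = -0.906%.
Difference: 6.957 − (-0.906) = 7.863 pp.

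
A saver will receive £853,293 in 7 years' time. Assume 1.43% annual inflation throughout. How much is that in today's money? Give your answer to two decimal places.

Price-level factor over 7 years: (1 + 1.43%)^7 ≈ 1.1044981134.
Purchasing power today: £853,293 divided by that factor.

£772,561.75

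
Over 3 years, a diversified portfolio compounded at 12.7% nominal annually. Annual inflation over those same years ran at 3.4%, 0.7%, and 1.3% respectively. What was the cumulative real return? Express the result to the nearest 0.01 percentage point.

Cumulative inflation factor: 1.034 × 1.007 × 1.013 ≈ 1.05477.
Nominal growth factor: 1.43144. Real growth factor = 1.43144 / 1.05477 ≈ 1.35710.
Total real return ≈ 35.7101%.

35.71%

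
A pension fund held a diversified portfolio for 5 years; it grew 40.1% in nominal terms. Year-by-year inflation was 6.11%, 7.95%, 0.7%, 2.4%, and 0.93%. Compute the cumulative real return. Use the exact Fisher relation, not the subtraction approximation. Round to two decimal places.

17.52%

Cumulative inflation factor: 1.0611 × 1.0795 × 1.007 × 1.024 × 1.0093 ≈ 1.19214.
Nominal growth factor: 1.40100. Real growth factor = 1.40100 / 1.19214 ≈ 1.17519.
Total real return ≈ 17.5194%.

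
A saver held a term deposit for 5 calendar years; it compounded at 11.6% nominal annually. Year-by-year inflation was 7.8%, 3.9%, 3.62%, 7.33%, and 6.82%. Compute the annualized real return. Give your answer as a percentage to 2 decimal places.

Cumulative inflation factor: 1.078 × 1.039 × 1.0362 × 1.0733 × 1.0682 ≈ 1.33061.
Nominal growth factor: 1.73110. Real growth factor = 1.73110 / 1.33061 ≈ 1.30098.
Annualized: 1.30098^(1/5) − 1 ≈ 0.05403.

5.40%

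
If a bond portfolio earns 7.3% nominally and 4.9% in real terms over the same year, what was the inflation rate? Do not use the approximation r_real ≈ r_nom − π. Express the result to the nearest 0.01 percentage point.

From (1+r_nom) = (1+r_real)(1+π), we get 1+π = (1 + 7.3%)/(1 + 4.9%) = 1.073/1.049 ≈ 1.02288.
So π ≈ 2.2879%.

2.29%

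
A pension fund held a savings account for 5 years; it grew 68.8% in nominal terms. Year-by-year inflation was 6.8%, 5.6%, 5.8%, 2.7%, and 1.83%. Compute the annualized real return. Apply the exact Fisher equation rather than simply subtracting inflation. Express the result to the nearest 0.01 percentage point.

Cumulative inflation factor: 1.068 × 1.056 × 1.058 × 1.027 × 1.0183 ≈ 1.24786.
Nominal growth factor: 1.68800. Real growth factor = 1.68800 / 1.24786 ≈ 1.35271.
Annualized: 1.35271^(1/5) − 1 ≈ 0.06229.

6.23%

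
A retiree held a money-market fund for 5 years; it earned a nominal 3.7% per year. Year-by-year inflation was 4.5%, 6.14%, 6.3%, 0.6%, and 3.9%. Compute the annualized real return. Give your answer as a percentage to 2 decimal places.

Cumulative inflation factor: 1.045 × 1.0614 × 1.063 × 1.006 × 1.039 ≈ 1.23237.
Nominal growth factor: 1.19921. Real growth factor = 1.19921 / 1.23237 ≈ 0.97309.
Annualized: 0.97309^(1/5) − 1 ≈ -0.00544.

-0.54%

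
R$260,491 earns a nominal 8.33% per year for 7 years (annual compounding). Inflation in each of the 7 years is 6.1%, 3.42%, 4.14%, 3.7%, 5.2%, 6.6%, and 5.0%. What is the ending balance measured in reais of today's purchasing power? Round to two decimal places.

R$326,855.23

Nominal value at maturity: R$260,491 × (1 + 8.33%)^7 ≈ R$456,072.54.
Price-level factor over 7 years: 1.061 × 1.0342 × 1.0414 × 1.037 × 1.052 × 1.066 × 1.050 ≈ 1.3953350084.
The maturity value deflated by that factor is the answer in today's purchasing power.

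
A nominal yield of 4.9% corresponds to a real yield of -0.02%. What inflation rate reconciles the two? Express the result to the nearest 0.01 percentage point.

4.92%

From (1+r_nom) = (1+r_real)(1+π), we get 1+π = (1 + 4.9%)/(1 − 0.02%) = 1.049/0.9998 ≈ 1.04921.
So π ≈ 4.9210%.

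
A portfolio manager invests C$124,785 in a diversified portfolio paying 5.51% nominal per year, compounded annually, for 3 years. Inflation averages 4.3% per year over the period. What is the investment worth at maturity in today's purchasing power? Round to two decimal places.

C$129,178.53

Nominal value at maturity: C$124,785 × (1 + 5.51%)^3 ≈ C$146,569.38.
Price-level factor over 3 years: (1 + 4.3%)^3 = 1.134626507.
Dividing the nominal maturity value by the price-level factor gives the value in today's money.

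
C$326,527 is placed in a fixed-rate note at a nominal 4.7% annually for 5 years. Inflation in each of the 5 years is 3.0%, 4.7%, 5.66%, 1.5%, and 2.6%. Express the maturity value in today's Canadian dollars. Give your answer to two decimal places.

Nominal value at maturity: C$326,527 × (1 + 4.7%)^5 ≈ C$410,820.88.
Price-level factor over 5 years: 1.030 × 1.047 × 1.0566 × 1.015 × 1.026 ≈ 1.1866097590.
Dividing the nominal maturity value by the price-level factor gives the value in today's money.

C$346,213.97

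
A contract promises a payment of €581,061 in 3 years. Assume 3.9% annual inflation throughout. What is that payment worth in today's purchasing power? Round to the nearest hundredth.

€518,054.06

Price-level factor over 3 years: (1 + 3.9%)^3 = 1.121622319.
Purchasing power today: €581,061 divided by that factor.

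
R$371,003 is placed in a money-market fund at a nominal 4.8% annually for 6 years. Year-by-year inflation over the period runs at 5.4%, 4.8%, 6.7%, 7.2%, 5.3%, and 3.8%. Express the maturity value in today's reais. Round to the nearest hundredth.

Nominal value at maturity: R$371,003 × (1 + 4.8%)^6 ≈ R$491,524.44.
Price-level factor over 6 years: 1.054 × 1.048 × 1.067 × 1.072 × 1.053 × 1.038 ≈ 1.3809782003.
Dividing the nominal maturity value by the price-level factor gives the value in today's money.

R$355,924.84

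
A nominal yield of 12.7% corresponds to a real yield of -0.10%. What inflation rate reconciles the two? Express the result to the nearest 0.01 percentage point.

From (1+r_nom) = (1+r_real)(1+π), we get 1+π = (1 + 12.7%)/(1 − 0.10%) = 1.127/0.9990 ≈ 1.12813.
So π ≈ 12.8128%.

12.81%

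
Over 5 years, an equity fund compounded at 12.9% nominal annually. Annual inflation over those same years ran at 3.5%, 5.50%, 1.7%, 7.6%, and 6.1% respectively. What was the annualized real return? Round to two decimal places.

7.67%

Cumulative inflation factor: 1.035 × 1.0550 × 1.017 × 1.076 × 1.061 ≈ 1.26777.
Nominal growth factor: 1.83430. Real growth factor = 1.83430 / 1.26777 ≈ 1.44687.
Annualized: 1.44687^(1/5) − 1 ≈ 0.07668.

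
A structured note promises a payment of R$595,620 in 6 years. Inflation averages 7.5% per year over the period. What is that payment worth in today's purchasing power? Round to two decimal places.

R$385,938.84

Price-level factor over 6 years: (1 + 7.5%)^6 ≈ 1.5433015256.
Purchasing power today: R$595,620 divided by that factor.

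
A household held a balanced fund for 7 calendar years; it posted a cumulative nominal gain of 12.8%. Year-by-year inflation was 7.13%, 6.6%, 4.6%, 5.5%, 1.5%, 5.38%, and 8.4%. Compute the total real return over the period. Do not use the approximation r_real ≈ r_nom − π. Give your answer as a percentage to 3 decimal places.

Cumulative inflation factor: 1.0713 × 1.066 × 1.046 × 1.055 × 1.015 × 1.0538 × 1.084 ≈ 1.46119.
Nominal growth factor: 1.12800. Real growth factor = 1.12800 / 1.46119 ≈ 0.77197.
Total real return ≈ -22.8025%.

-22.803%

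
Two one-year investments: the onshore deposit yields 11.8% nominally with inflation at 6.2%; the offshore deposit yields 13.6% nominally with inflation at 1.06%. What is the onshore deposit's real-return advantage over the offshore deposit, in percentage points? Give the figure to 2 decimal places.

The onshore deposit real return: 1.118/1.062 − 1 = 5.273%.
The offshore deposit real return: 1.136/1.0106 − 1 = 12.408%.
Difference: 5.273 − 12.408 = -7.135 pp.

-7.14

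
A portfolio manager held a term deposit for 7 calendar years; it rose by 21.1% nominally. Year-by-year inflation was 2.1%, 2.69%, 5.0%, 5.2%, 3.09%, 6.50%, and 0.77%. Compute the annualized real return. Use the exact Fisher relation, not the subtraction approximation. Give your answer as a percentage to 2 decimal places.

Cumulative inflation factor: 1.021 × 1.0269 × 1.050 × 1.052 × 1.0309 × 1.0650 × 1.0077 ≈ 1.28132.
Nominal growth factor: 1.21100. Real growth factor = 1.21100 / 1.28132 ≈ 0.94512.
Annualized: 0.94512^(1/7) − 1 ≈ -0.00803.

-0.80%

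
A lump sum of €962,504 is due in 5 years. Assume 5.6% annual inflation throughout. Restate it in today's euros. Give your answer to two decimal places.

€732,964.52

Price-level factor over 5 years: (1 + 5.6%)^5 ≈ 1.3131658832.
Purchasing power today: €962,504 divided by that factor.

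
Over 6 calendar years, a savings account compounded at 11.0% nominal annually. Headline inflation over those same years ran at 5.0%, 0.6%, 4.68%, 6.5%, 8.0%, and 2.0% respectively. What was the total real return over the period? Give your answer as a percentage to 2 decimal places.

44.18%

Cumulative inflation factor: 1.050 × 1.006 × 1.0468 × 1.065 × 1.080 × 1.020 ≈ 1.29725.
Nominal growth factor: 1.87041. Real growth factor = 1.87041 / 1.29725 ≈ 1.44183.
Total real return ≈ 44.1828%.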